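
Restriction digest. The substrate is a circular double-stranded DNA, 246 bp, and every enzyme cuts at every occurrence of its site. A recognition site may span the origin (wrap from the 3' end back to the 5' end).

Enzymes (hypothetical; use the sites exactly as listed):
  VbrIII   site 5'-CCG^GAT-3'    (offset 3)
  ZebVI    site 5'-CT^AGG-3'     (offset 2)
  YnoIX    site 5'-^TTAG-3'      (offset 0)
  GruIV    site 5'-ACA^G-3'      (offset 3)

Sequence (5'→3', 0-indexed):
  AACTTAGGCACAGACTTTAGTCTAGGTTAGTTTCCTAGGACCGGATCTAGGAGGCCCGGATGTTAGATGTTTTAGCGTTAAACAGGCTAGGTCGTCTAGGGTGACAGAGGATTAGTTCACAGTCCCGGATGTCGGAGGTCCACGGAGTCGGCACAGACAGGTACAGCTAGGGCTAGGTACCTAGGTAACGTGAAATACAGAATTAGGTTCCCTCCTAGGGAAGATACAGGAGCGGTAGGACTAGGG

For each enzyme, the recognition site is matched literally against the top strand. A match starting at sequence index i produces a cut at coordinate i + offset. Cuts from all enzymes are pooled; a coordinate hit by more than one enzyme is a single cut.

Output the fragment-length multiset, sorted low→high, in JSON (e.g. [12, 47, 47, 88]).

[3,3,3,4,4,4,4,5,5,6,6,6,7,7,7,8,9,9,9,9,10,10,10,12,13,14,14,17,28]

Scan for sites:
  VbrIII CCGGAT/3: at [40, 55, 124] ⇒ [43, 58, 127]
  ZebVI CTAGG/2: at [21, 34, 46, 86, 95, 166, 172, 180, 214, 240] ⇒ [23, 36, 48, 88, 97, 168, 174, 182, 216, 242]
  YnoIX TTAG/0: at [3, 16, 26, 62, 71, 111, 202] ⇒ [3, 16, 26, 62, 71, 111, 202]
  GruIV ACAG/3: at [9, 81, 103, 118, 152, 156, 162, 196, 225] ⇒ [12, 84, 106, 121, 155, 159, 165, 199, 228]

All cut coordinates (distinct, sorted): [3, 12, 16, 23, 26, 36, 43, 48, 58, 62, 71, 84, 88, 97, 106, 111, 121, 127, 155, 159, 165, 168, 174, 182, 199, 202, 216, 228, 242]

Fragments:
  3→12: 9 bp
  12→16: 4 bp
  16→23: 7 bp
  23→26: 3 bp
  26→36: 10 bp
  36→43: 7 bp
  43→48: 5 bp
  48→58: 10 bp
  58→62: 4 bp
  62→71: 9 bp
  71→84: 13 bp
  84→88: 4 bp
  88→97: 9 bp
  97→106: 9 bp
  106→111: 5 bp
  111→121: 10 bp
  121→127: 6 bp
  127→155: 28 bp
  155→159: 4 bp
  159→165: 6 bp
  165→168: 3 bp
  168→174: 6 bp
  174→182: 8 bp
  182→199: 17 bp
  199→202: 3 bp
  202→216: 14 bp
  216→228: 12 bp
  228→242: 14 bp
  242→3 (wrap): 246-242+3 = 7 bp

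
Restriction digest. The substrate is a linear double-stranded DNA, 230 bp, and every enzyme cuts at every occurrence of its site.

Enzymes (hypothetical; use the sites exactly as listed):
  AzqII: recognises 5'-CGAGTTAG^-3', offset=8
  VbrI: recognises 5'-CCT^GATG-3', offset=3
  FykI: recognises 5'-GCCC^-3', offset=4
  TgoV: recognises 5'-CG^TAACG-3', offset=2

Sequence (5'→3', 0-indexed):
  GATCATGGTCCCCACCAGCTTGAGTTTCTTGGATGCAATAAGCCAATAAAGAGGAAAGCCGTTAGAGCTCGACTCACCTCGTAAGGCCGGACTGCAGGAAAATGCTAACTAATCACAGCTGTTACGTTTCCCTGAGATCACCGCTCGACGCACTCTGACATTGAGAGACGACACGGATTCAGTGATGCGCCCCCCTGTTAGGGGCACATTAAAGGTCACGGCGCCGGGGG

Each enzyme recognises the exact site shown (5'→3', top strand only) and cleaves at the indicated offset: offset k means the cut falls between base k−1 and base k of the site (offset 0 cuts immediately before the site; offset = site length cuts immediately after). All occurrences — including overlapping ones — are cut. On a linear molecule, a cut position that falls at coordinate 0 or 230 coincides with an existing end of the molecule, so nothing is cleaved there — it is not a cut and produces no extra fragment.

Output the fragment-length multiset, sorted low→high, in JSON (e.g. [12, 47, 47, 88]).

[38,192]

Site scan:
  AzqII (CGAGTTAG, off=8): no sites
  VbrI (CCTGATG, off=3): no sites
  FykI (GCCC, off=4): starts [188] → cuts [192]
  TgoV (CGTAACG, off=2): no sites

All cut coordinates (distinct, sorted): [192]

Fragments:
  [0,192): 192 bp
  [192,230): 38 bp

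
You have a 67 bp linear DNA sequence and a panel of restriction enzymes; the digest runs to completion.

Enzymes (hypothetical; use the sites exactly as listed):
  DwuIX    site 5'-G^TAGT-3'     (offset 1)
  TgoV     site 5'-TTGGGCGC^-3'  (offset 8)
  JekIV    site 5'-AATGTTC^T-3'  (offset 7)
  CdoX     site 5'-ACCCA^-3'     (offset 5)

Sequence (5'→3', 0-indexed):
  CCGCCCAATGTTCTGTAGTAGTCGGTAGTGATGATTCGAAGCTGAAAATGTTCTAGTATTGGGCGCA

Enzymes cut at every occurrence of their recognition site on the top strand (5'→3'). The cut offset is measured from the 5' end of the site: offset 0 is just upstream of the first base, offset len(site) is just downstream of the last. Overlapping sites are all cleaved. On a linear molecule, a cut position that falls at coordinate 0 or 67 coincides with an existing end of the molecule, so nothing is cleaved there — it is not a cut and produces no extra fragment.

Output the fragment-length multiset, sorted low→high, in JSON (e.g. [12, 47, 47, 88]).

[1,2,3,7,13,13,28]

Per-enzyme occurrences:
  DwuIX (GTAGT, off=1): starts [14, 17, 24] → cuts [15, 18, 25]
  TgoV (TTGGGCGC, off=8): starts [58] → cuts [66]
  JekIV (AATGTTCT, off=7): starts [6, 46] → cuts [13, 53]
  CdoX (ACCCA, off=5): no sites

All cut coordinates (distinct, sorted): [13, 15, 18, 25, 53, 66]

Fragments:
  [0,13): 13 bp
  [13,15): 2 bp
  [15,18): 3 bp
  [18,25): 7 bp
  [25,53): 28 bp
  [53,66): 13 bp
  [66,67): 1 bp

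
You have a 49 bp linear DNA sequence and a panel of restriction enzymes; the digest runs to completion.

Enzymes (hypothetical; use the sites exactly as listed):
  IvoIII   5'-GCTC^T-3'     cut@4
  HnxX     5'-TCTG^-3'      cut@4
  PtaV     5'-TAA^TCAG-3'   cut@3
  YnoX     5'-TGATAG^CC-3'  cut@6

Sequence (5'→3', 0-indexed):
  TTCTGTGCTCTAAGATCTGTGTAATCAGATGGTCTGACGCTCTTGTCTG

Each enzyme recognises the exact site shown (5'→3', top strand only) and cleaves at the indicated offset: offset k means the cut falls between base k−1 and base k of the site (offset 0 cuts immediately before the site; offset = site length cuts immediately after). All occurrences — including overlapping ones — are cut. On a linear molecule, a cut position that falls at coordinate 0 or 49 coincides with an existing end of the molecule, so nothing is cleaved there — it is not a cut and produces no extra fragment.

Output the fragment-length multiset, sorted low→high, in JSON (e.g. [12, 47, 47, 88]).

[5,5,5,6,7,9,12]

Scan for sites:
  IvoIII GCTCT/4: at [6, 38] ⇒ [10, 42]
  HnxX TCTG/4: at [1, 15, 32, 45] ⇒ [5, 19, 36] (position 49 is a terminus of the linear molecule — no cut)
  PtaV TAATCAG/3: at [21] ⇒ [24]
  YnoX (TGATAGCC, off=6): no sites

Pooled cuts: [5, 10, 19, 24, 36, 42]

Fragments:
  [0,5): 5 bp
  [5,10): 5 bp
  [10,19): 9 bp
  [19,24): 5 bp
  [24,36): 12 bp
  [36,42): 6 bp
  [42,49): 7 bp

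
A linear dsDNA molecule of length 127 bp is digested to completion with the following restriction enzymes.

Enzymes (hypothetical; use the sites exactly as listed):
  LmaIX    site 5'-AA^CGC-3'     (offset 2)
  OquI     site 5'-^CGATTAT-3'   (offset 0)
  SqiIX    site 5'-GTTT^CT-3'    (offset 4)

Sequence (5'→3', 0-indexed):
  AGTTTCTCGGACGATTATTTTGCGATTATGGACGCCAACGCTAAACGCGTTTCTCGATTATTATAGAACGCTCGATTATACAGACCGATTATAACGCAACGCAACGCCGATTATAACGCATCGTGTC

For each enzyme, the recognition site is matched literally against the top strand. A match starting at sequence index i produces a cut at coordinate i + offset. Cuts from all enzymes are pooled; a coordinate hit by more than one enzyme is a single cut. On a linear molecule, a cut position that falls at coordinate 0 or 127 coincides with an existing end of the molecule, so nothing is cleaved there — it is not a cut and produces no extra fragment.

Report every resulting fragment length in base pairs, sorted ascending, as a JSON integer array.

[2,3,4,5,5,5,6,7,7,9,9,11,11,13,14,16]

Scan for sites:
  LmaIX AACGC/2: at [36, 43, 66, 92, 97, 102, 114] ⇒ [38, 45, 68, 94, 99, 104, 116]
  OquI CGATTAT/0: at [11, 22, 54, 72, 85, 107] ⇒ [11, 22, 54, 72, 85, 107]
  SqiIX GTTTCT/4: at [1, 48] ⇒ [5, 52]

Pooled cuts: [5, 11, 22, 38, 45, 52, 54, 68, 72, 85, 94, 99, 104, 107, 116]

Fragment lengths:
  [0,5): 5 bp
  [5,11): 6 bp
  [11,22): 11 bp
  [22,38): 16 bp
  [38,45): 7 bp
  [45,52): 7 bp
  [52,54): 2 bp
  [54,68): 14 bp
  [68,72): 4 bp
  [72,85): 13 bp
  [85,94): 9 bp
  [94,99): 5 bp
  [99,104): 5 bp
  [104,107): 3 bp
  [107,116): 9 bp
  [116,127): 11 bp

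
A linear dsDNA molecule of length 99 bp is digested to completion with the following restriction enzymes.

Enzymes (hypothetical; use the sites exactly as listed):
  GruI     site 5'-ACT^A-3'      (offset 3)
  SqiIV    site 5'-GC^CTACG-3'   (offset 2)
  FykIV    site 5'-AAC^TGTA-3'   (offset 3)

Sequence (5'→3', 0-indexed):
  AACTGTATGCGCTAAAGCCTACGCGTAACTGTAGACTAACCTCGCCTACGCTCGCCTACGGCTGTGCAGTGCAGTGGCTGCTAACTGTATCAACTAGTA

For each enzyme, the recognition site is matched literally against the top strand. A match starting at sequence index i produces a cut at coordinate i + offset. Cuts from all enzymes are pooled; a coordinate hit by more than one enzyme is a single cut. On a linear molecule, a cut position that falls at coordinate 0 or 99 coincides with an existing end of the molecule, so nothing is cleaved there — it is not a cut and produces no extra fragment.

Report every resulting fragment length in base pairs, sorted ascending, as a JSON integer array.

[3,4,8,8,10,10,11,15,30]

Scan for sites:
  GruI ACTA/3: at [34, 92] ⇒ [37, 95]
  SqiIV GCCTACG/2: at [16, 43, 53] ⇒ [18, 45, 55]
  FykIV AACTGTA/3: at [0, 26, 82] ⇒ [3, 29, 85]

Pooled cuts: [3, 18, 29, 37, 45, 55, 85, 95]

Fragments:
  [0,3): 3 bp
  [3,18): 15 bp
  [18,29): 11 bp
  [29,37): 8 bp
  [37,45): 8 bp
  [45,55): 10 bp
  [55,85): 30 bp
  [85,95): 10 bp
  [95,99): 4 bp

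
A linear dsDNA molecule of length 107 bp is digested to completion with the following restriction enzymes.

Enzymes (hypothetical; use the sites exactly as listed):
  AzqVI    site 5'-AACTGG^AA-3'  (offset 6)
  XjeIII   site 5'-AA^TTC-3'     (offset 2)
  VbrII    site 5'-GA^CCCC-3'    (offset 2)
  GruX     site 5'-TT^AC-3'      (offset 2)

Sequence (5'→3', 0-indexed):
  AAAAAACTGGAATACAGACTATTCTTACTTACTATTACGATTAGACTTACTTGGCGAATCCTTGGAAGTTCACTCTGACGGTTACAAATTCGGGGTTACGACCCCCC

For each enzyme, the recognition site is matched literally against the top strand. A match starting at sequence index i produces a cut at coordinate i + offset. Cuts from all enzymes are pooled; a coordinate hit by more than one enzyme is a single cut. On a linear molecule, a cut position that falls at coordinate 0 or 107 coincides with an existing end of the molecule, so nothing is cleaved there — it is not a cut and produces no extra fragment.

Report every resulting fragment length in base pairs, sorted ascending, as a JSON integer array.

Scan for sites:
  AzqVI AACTGGAA/6: at [4] ⇒ [10]
  XjeIII AATTC/2: at [86] ⇒ [88]
  VbrII GACCCC/2: at [99] ⇒ [101]
  GruX TTAC/2: at [24, 28, 34, 46, 81, 95] ⇒ [26, 30, 36, 48, 83, 97]

Pooled cuts: [10, 26, 30, 36, 48, 83, 88, 97, 101]

Fragment lengths:
  [0,10): 10 bp
  [10,26): 16 bp
  [26,30): 4 bp
  [30,36): 6 bp
  [36,48): 12 bp
  [48,83): 35 bp
  [83,88): 5 bp
  [88,97): 9 bp
  [97,101): 4 bp
  [101,107): 6 bp

[4,4,5,6,6,9,10,12,16,35]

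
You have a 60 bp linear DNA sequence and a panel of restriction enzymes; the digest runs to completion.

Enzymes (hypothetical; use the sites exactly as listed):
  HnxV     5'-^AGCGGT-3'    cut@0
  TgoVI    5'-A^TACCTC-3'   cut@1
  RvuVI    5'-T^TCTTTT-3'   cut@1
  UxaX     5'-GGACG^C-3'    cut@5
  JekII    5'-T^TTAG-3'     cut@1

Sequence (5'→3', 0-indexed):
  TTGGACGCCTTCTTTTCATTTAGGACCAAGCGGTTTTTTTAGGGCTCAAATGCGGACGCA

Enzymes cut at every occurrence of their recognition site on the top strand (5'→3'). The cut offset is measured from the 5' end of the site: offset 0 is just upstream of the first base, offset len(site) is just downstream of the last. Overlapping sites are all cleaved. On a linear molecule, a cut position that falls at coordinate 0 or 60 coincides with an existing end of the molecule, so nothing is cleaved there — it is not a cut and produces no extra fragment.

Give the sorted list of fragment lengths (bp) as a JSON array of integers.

[2,3,7,9,9,10,20]

Site scan:
  HnxV AGCGGT/0: at [28] ⇒ [28]
  TgoVI (ATACCTC, off=1): no sites
  RvuVI TTCTTTT/1: at [9] ⇒ [10]
  UxaX GGACGC/5: at [2, 53] ⇒ [7, 58]
  JekII TTTAG/1: at [18, 37] ⇒ [19, 38]

Pooled cuts: [7, 10, 19, 28, 38, 58]

Fragments:
  [0,7): 7 bp
  [7,10): 3 bp
  [10,19): 9 bp
  [19,28): 9 bp
  [28,38): 10 bp
  [38,58): 20 bp
  [58,60): 2 bp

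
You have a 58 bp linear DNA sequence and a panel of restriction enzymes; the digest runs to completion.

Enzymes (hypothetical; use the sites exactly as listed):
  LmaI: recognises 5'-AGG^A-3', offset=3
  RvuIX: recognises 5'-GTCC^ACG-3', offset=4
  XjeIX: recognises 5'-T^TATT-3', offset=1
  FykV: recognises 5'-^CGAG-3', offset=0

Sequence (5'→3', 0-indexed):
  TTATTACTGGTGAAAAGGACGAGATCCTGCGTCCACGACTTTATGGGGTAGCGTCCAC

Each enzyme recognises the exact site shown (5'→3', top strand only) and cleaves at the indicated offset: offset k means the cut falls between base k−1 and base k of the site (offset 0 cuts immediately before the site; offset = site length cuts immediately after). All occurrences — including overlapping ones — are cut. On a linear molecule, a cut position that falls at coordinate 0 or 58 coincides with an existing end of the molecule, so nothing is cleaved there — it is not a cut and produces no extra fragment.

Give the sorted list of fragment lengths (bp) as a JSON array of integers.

Site scan:
  LmaI (AGGA, off=3): starts [15] → cuts [18]
  RvuIX (GTCCACG, off=4): starts [30] → cuts [34]
  XjeIX (TTATT, off=1): starts [0] → cuts [1]
  FykV (CGAG, off=0): starts [19] → cuts [19]

Pooled cuts: [1, 18, 19, 34]

Fragment lengths:
  [0,1): 1 bp
  [1,18): 17 bp
  [18,19): 1 bp
  [19,34): 15 bp
  [34,58): 24 bp

[1,1,15,17,24]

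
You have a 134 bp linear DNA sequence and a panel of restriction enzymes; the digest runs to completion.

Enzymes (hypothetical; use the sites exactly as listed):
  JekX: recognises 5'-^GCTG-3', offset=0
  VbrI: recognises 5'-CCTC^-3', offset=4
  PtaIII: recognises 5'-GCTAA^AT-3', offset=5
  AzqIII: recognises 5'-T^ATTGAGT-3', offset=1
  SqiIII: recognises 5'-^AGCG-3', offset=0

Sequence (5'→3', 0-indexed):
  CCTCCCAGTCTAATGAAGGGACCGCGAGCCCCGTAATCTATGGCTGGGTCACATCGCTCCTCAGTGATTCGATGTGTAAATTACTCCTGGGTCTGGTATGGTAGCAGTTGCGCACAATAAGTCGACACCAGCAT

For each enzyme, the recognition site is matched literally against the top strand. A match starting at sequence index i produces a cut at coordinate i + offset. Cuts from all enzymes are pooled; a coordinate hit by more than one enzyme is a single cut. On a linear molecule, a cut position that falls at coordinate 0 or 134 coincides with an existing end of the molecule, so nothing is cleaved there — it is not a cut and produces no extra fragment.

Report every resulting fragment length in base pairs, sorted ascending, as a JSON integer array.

[4,20,38,72]

Scan for sites:
  JekX (GCTG, off=0): starts [42] → cuts [42]
  VbrI (CCTC, off=4): starts [0, 58] → cuts [4, 62]
  PtaIII (GCTAAAT, off=5): no sites
  AzqIII (TATTGAGT, off=1): no sites
  SqiIII (AGCG, off=0): no sites

All cut coordinates (distinct, sorted): [4, 42, 62]

Fragments:
  [0,4): 4 bp
  [4,42): 38 bp
  [42,62): 20 bp
  [62,134): 72 bp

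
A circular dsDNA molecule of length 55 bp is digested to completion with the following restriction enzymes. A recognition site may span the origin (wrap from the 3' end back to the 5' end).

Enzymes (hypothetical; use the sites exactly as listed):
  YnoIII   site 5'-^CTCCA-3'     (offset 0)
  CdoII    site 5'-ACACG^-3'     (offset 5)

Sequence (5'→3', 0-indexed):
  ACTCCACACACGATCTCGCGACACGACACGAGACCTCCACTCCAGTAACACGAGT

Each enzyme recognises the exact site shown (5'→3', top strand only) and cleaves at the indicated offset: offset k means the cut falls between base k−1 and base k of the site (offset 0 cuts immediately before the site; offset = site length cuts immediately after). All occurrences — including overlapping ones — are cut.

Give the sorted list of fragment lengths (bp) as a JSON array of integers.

Site scan:
  YnoIII CTCCA/0: at [1, 34, 39] ⇒ [1, 34, 39]
  CdoII ACACG/5: at [7, 20, 25, 47] ⇒ [12, 25, 30, 52]

Pooled cuts: [1, 12, 25, 30, 34, 39, 52]

Fragments:
  1→12: 11 bp
  12→25: 13 bp
  25→30: 5 bp
  30→34: 4 bp
  34→39: 5 bp
  39→52: 13 bp
  52→1 (wrap): 55-52+1 = 4 bp

[4,4,5,5,11,13,13]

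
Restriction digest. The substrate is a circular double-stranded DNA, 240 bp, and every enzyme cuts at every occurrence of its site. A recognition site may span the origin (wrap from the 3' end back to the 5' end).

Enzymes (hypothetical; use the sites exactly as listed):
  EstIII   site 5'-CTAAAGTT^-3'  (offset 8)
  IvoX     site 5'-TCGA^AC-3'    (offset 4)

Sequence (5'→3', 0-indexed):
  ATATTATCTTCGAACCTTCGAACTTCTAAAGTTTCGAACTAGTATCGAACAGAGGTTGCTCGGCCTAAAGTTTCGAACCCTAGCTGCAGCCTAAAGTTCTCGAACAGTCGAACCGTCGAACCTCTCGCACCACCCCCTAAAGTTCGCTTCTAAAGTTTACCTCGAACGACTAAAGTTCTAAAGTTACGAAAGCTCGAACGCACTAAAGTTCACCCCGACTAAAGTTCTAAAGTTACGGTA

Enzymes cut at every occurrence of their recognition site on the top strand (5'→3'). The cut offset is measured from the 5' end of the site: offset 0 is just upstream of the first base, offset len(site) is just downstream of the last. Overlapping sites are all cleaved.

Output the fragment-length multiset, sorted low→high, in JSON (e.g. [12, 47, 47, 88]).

Site scan:
  EstIII (CTAAAGTT, off=8): starts [25, 64, 90, 136, 149, 169, 177, 202, 218, 226] → cuts [33, 72, 98, 144, 157, 177, 185, 210, 226, 234]
  IvoX (TCGAAC, off=4): starts [9, 17, 33, 44, 72, 99, 107, 115, 161, 193] → cuts [13, 21, 37, 48, 76, 103, 111, 119, 165, 197]

Pooled cuts: [13, 21, 33, 37, 48, 72, 76, 98, 103, 111, 119, 144, 157, 165, 177, 185, 197, 210, 226, 234]

Fragments:
  13→21: 8 bp
  21→33: 12 bp
  33→37: 4 bp
  37→48: 11 bp
  48→72: 24 bp
  72→76: 4 bp
  76→98: 22 bp
  98→103: 5 bp
  103→111: 8 bp
  111→119: 8 bp
  119→144: 25 bp
  144→157: 13 bp
  157→165: 8 bp
  165→177: 12 bp
  177→185: 8 bp
  185→197: 12 bp
  197→210: 13 bp
  210→226: 16 bp
  226→234: 8 bp
  234→13 (wrap): 240-234+13 = 19 bp

[4,4,5,8,8,8,8,8,8,11,12,12,12,13,13,16,19,22,24,25]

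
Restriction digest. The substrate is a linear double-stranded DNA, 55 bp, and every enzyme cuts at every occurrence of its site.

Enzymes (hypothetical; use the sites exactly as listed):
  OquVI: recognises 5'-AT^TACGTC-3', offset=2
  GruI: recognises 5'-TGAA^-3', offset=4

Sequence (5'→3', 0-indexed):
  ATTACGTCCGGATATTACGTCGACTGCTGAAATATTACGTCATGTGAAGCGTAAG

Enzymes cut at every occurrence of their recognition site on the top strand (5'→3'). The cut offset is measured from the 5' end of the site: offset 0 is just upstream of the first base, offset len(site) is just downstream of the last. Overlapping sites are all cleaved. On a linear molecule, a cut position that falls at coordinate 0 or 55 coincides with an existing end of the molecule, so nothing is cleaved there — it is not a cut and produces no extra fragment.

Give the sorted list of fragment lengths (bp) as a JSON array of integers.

[2,4,7,13,13,16]

Scan for sites:
  OquVI (ATTACGTC, off=2): starts [0, 13, 33] → cuts [2, 15, 35]
  GruI (TGAA, off=4): starts [27, 44] → cuts [31, 48]

Pooled cuts: [2, 15, 31, 35, 48]

Fragment lengths:
  [0,2): 2 bp
  [2,15): 13 bp
  [15,31): 16 bp
  [31,35): 4 bp
  [35,48): 13 bp
  [48,55): 7 bp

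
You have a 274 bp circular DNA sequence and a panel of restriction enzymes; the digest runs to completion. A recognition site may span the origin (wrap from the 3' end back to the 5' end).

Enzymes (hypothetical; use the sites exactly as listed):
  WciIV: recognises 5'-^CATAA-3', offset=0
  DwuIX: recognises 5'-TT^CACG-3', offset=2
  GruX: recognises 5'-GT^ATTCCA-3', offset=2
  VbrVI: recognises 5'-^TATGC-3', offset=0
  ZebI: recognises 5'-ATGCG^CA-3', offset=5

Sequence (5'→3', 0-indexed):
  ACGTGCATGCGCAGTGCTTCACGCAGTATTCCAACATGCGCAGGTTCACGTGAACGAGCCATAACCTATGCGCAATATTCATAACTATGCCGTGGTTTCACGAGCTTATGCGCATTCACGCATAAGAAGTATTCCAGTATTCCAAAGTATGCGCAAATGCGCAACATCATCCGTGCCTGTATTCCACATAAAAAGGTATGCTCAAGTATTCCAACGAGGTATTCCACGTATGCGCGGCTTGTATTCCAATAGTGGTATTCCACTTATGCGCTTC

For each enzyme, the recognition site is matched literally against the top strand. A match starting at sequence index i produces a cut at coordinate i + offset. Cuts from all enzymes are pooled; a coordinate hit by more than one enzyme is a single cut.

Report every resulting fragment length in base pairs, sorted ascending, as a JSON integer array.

[4,4,6,6,6,6,6,6,7,7,8,8,8,8,8,8,8,9,9,10,10,11,12,13,13,13,13,14,14,19]

Site scan:
  WciIV (CATAA, off=0): starts [59, 79, 120, 186] → cuts [59, 79, 120, 186]
  DwuIX (TTCACG, off=2): starts [17, 44, 96, 114, 271] → cuts [19, 46, 98, 116, 273]
  GruX (GTATTCCA, off=2): starts [25, 128, 136, 178, 205, 218, 240, 254] → cuts [27, 130, 138, 180, 207, 220, 242, 256]
  VbrVI (TATGC, off=0): starts [66, 85, 106, 147, 196, 228, 264] → cuts [66, 85, 106, 147, 196, 228, 264]
  ZebI (ATGCGCA, off=5): starts [6, 35, 67, 107, 148, 156] → cuts [11, 40, 72, 112, 153, 161]

Pooled cuts: [11, 19, 27, 40, 46, 59, 66, 72, 79, 85, 98, 106, 112, 116, 120, 130, 138, 147, 153, 161, 180, 186, 196, 207, 220, 228, 242, 256, 264, 273]

Fragments:
  11→19: 8 bp
  19→27: 8 bp
  27→40: 13 bp
  40→46: 6 bp
  46→59: 13 bp
  59→66: 7 bp
  66→72: 6 bp
  72→79: 7 bp
  79→85: 6 bp
  85→98: 13 bp
  98→106: 8 bp
  106→112: 6 bp
  112→116: 4 bp
  116→120: 4 bp
  120→130: 10 bp
  130→138: 8 bp
  138→147: 9 bp
  147→153: 6 bp
  153→161: 8 bp
  161→180: 19 bp
  180→186: 6 bp
  186→196: 10 bp
  196→207: 11 bp
  207→220: 13 bp
  220→228: 8 bp
  228→242: 14 bp
  242→256: 14 bp
  256→264: 8 bp
  264→273: 9 bp
  273→11 (wrap): 274-273+11 = 12 bp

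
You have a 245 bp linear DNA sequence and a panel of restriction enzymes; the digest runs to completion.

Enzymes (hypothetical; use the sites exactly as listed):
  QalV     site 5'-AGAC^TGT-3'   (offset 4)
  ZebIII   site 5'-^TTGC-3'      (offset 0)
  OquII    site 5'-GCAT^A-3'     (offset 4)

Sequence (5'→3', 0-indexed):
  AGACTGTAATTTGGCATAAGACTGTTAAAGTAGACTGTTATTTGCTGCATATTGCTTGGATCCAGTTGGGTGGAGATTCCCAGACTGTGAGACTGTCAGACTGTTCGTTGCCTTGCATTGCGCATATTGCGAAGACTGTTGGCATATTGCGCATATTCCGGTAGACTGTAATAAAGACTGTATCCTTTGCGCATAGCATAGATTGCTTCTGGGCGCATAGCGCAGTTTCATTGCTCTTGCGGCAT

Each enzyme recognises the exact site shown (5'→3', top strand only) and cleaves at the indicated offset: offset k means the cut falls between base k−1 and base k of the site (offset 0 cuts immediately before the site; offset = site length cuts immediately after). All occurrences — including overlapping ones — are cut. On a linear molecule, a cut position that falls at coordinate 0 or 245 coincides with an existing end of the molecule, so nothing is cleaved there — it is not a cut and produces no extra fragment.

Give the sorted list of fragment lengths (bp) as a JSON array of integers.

Site scan:
  QalV AGACTGT/4: at [0, 18, 31, 81, 89, 97, 132, 162, 174] ⇒ [4, 22, 35, 85, 93, 101, 136, 166, 178]
  ZebIII TTGC/0: at [41, 51, 107, 112, 117, 126, 146, 186, 202, 230, 236] ⇒ [41, 51, 107, 112, 117, 126, 146, 186, 202, 230, 236]
  OquII GCATA/4: at [13, 46, 121, 141, 150, 190, 195, 214] ⇒ [17, 50, 125, 145, 154, 194, 199, 218]

Pooled cuts: [4, 17, 22, 35, 41, 50, 51, 85, 93, 101, 107, 112, 117, 125, 126, 136, 145, 146, 154, 166, 178, 186, 194, 199, 202, 218, 230, 236]

Fragment lengths:
  [0,4): 4 bp
  [4,17): 13 bp
  [17,22): 5 bp
  [22,35): 13 bp
  [35,41): 6 bp
  [41,50): 9 bp
  [50,51): 1 bp
  [51,85): 34 bp
  [85,93): 8 bp
  [93,101): 8 bp
  [101,107): 6 bp
  [107,112): 5 bp
  [112,117): 5 bp
  [117,125): 8 bp
  [125,126): 1 bp
  [126,136): 10 bp
  [136,145): 9 bp
  [145,146): 1 bp
  [146,154): 8 bp
  [154,166): 12 bp
  [166,178): 12 bp
  [178,186): 8 bp
  [186,194): 8 bp
  [194,199): 5 bp
  [199,202): 3 bp
  [202,218): 16 bp
  [218,230): 12 bp
  [230,236): 6 bp
  [236,245): 9 bp

[1,1,1,3,4,5,5,5,5,6,6,6,8,8,8,8,8,8,9,9,9,10,12,12,12,13,13,16,34]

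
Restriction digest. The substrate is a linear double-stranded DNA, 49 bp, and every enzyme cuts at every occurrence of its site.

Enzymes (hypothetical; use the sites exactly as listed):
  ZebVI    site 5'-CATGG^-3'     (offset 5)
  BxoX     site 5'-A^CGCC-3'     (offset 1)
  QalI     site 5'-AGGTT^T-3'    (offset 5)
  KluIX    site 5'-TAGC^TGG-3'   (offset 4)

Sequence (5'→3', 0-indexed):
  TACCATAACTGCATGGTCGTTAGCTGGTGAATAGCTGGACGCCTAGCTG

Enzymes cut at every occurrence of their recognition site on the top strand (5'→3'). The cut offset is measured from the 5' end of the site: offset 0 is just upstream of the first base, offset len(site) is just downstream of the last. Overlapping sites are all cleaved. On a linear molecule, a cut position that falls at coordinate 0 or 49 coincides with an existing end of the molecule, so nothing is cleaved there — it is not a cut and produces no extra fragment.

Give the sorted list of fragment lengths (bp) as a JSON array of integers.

[4,8,10,11,16]

Per-enzyme occurrences:
  ZebVI (CATGG, off=5): starts [11] → cuts [16]
  BxoX (ACGCC, off=1): starts [38] → cuts [39]
  QalI (AGGTTT, off=5): no sites
  KluIX (TAGCTGG, off=4): starts [20, 31] → cuts [24, 35]

Pooled cuts: [16, 24, 35, 39]

Fragments:
  [0,16): 16 bp
  [16,24): 8 bp
  [24,35): 11 bp
  [35,39): 4 bp
  [39,49): 10 bp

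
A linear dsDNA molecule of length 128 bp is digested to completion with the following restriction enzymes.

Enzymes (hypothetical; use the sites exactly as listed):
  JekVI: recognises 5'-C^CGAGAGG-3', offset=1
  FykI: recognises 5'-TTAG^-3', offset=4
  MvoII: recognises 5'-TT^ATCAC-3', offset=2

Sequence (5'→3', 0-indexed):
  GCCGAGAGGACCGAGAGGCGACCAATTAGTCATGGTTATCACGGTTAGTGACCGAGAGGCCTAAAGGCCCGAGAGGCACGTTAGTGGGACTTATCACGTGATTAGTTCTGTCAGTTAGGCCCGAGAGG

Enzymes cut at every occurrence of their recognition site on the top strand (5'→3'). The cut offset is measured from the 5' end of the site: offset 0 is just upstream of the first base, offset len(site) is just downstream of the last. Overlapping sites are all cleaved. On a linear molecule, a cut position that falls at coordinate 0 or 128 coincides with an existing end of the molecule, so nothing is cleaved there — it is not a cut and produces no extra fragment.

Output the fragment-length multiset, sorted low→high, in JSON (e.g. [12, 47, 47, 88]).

[2,3,4,7,8,8,9,11,13,13,15,17,18]

Site scan:
  JekVI CCGAGAGG/1: at [1, 10, 51, 68, 120] ⇒ [2, 11, 52, 69, 121]
  FykI TTAG/4: at [25, 44, 80, 101, 114] ⇒ [29, 48, 84, 105, 118]
  MvoII TTATCAC/2: at [35, 90] ⇒ [37, 92]

All cut coordinates (distinct, sorted): [2, 11, 29, 37, 48, 52, 69, 84, 92, 105, 118, 121]

Fragments:
  [0,2): 2 bp
  [2,11): 9 bp
  [11,29): 18 bp
  [29,37): 8 bp
  [37,48): 11 bp
  [48,52): 4 bp
  [52,69): 17 bp
  [69,84): 15 bp
  [84,92): 8 bp
  [92,105): 13 bp
  [105,118): 13 bp
  [118,121): 3 bp
  [121,128): 7 bp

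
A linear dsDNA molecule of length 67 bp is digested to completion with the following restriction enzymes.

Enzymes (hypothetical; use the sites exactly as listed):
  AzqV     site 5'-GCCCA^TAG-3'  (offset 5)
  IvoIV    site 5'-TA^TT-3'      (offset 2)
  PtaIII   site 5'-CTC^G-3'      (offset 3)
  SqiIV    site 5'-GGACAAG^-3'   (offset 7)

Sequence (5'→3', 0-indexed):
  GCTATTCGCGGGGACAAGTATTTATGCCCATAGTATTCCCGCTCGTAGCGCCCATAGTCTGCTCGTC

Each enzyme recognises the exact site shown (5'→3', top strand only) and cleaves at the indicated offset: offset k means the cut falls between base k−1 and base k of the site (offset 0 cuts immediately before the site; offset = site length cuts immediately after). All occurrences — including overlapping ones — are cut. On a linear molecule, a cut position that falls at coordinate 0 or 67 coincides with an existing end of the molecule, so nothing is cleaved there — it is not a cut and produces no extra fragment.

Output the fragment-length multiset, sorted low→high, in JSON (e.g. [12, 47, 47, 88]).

Site scan:
  AzqV GCCCATAG/5: at [25, 49] ⇒ [30, 54]
  IvoIV TATT/2: at [2, 18, 33] ⇒ [4, 20, 35]
  PtaIII CTCG/3: at [41, 61] ⇒ [44, 64]
  SqiIV GGACAAG/7: at [11] ⇒ [18]

Pooled cuts: [4, 18, 20, 30, 35, 44, 54, 64]

Fragments:
  [0,4): 4 bp
  [4,18): 14 bp
  [18,20): 2 bp
  [20,30): 10 bp
  [30,35): 5 bp
  [35,44): 9 bp
  [44,54): 10 bp
  [54,64): 10 bp
  [64,67): 3 bp

[2,3,4,5,9,10,10,10,14]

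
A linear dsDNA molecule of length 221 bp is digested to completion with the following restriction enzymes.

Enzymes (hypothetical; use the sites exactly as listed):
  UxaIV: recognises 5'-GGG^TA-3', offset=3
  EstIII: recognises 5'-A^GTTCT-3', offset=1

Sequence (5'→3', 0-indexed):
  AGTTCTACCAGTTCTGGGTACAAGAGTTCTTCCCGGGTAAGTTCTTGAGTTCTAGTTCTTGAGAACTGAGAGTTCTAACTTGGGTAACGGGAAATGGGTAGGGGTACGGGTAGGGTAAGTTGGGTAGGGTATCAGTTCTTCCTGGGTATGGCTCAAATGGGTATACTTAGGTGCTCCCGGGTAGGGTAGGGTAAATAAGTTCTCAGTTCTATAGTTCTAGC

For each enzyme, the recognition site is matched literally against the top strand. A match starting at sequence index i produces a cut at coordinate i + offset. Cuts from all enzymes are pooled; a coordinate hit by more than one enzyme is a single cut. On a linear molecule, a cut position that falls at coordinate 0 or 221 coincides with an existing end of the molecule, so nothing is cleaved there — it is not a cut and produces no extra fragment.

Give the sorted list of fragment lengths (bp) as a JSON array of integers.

[1,3,5,5,5,5,5,6,6,6,7,7,7,8,8,8,8,9,9,12,12,13,14,15,17,20]

Site scan:
  UxaIV GGGTA/3: at [15, 34, 81, 95, 101, 107, 112, 121, 126, 143, 158, 178, 183, 188] ⇒ [18, 37, 84, 98, 104, 110, 115, 124, 129, 146, 161, 181, 186, 191]
  EstIII AGTTCT/1: at [0, 9, 24, 39, 47, 53, 70, 133, 197, 204, 212] ⇒ [1, 10, 25, 40, 48, 54, 71, 134, 198, 205, 213]

All cut coordinates (distinct, sorted): [1, 10, 18, 25, 37, 40, 48, 54, 71, 84, 98, 104, 110, 115, 124, 129, 134, 146, 161, 181, 186, 191, 198, 205, 213]

Fragments:
  [0,1): 1 bp
  [1,10): 9 bp
  [10,18): 8 bp
  [18,25): 7 bp
  [25,37): 12 bp
  [37,40): 3 bp
  [40,48): 8 bp
  [48,54): 6 bp
  [54,71): 17 bp
  [71,84): 13 bp
  [84,98): 14 bp
  [98,104): 6 bp
  [104,110): 6 bp
  [110,115): 5 bp
  [115,124): 9 bp
  [124,129): 5 bp
  [129,134): 5 bp
  [134,146): 12 bp
  [146,161): 15 bp
  [161,181): 20 bp
  [181,186): 5 bp
  [186,191): 5 bp
  [191,198): 7 bp
  [198,205): 7 bp
  [205,213): 8 bp
  [213,221): 8 bp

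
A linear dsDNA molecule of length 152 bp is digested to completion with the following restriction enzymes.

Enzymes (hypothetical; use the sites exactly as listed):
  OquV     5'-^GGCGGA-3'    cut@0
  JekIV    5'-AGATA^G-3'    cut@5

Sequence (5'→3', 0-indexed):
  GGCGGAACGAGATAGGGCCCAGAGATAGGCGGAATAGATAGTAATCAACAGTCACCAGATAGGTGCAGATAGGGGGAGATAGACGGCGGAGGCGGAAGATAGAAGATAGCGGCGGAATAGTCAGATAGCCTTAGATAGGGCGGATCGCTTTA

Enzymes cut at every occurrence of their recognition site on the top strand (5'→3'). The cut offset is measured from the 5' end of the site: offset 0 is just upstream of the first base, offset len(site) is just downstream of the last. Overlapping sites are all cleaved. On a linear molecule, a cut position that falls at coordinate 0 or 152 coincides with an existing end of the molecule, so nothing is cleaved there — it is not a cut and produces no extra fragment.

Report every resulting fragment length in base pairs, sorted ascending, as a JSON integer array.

[1,2,3,6,7,10,10,10,11,13,13,14,14,17,21]

Scan for sites:
  OquV (GGCGGA, off=0): starts [0, 27, 84, 90, 110, 138] → cuts [27, 84, 90, 110, 138] (position 0 is a terminus of the linear molecule — no cut)
  JekIV (AGATAG, off=5): starts [9, 22, 35, 56, 66, 76, 96, 103, 122, 132] → cuts [14, 27, 40, 61, 71, 81, 101, 108, 127, 137]

All cut coordinates (distinct, sorted): [14, 27, 40, 61, 71, 81, 84, 90, 101, 108, 110, 127, 137, 138]

Fragments:
  [0,14): 14 bp
  [14,27): 13 bp
  [27,40): 13 bp
  [40,61): 21 bp
  [61,71): 10 bp
  [71,81): 10 bp
  [81,84): 3 bp
  [84,90): 6 bp
  [90,101): 11 bp
  [101,108): 7 bp
  [108,110): 2 bp
  [110,127): 17 bp
  [127,137): 10 bp
  [137,138): 1 bp
  [138,152): 14 bp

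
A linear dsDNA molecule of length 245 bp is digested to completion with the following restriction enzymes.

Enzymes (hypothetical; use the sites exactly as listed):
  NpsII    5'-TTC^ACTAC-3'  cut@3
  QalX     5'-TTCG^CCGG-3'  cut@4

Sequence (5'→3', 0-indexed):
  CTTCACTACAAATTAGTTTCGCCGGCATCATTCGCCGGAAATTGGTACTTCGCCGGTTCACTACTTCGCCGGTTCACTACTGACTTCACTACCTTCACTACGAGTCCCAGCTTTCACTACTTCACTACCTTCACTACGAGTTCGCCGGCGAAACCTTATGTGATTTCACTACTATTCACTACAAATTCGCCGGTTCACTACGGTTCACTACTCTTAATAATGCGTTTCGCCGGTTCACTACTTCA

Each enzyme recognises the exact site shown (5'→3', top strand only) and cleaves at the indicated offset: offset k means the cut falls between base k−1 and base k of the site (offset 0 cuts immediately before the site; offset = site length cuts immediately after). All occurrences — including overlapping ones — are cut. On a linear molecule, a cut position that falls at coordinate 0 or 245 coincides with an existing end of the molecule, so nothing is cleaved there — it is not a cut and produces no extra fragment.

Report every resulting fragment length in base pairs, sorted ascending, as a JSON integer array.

Scan for sites:
  NpsII TTCACTAC/3: at [1, 56, 72, 84, 93, 112, 120, 129, 164, 174, 193, 203, 233] ⇒ [4, 59, 75, 87, 96, 115, 123, 132, 167, 177, 196, 206, 236]
  QalX TTCGCCGG/4: at [17, 30, 48, 64, 140, 185, 225] ⇒ [21, 34, 52, 68, 144, 189, 229]

All cut coordinates (distinct, sorted): [4, 21, 34, 52, 59, 68, 75, 87, 96, 115, 123, 132, 144, 167, 177, 189, 196, 206, 229, 236]

Fragment lengths:
  [0,4): 4 bp
  [4,21): 17 bp
  [21,34): 13 bp
  [34,52): 18 bp
  [52,59): 7 bp
  [59,68): 9 bp
  [68,75): 7 bp
  [75,87): 12 bp
  [87,96): 9 bp
  [96,115): 19 bp
  [115,123): 8 bp
  [123,132): 9 bp
  [132,144): 12 bp
  [144,167): 23 bp
  [167,177): 10 bp
  [177,189): 12 bp
  [189,196): 7 bp
  [196,206): 10 bp
  [206,229): 23 bp
  [229,236): 7 bp
  [236,245): 9 bp

[4,7,7,7,7,8,9,9,9,9,10,10,12,12,12,13,17,18,19,23,23]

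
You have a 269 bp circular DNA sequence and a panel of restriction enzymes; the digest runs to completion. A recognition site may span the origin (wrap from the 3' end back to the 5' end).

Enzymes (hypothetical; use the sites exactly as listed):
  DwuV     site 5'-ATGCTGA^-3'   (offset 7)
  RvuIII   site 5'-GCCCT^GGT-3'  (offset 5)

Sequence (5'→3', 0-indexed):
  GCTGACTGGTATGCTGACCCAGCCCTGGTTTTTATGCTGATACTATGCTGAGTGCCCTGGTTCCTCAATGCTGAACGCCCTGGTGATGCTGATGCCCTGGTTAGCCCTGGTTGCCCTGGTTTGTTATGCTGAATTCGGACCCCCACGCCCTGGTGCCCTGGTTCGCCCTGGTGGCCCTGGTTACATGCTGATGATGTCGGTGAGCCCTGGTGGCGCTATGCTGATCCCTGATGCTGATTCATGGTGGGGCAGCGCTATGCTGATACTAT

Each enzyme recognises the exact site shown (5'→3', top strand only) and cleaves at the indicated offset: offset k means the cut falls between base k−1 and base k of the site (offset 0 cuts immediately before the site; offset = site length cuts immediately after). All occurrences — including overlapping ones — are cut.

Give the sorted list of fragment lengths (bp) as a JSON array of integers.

[6,7,7,8,9,9,9,10,10,11,11,11,12,13,13,14,15,16,16,17,19,26]

Site scan:
  DwuV (ATGCTGA, off=7): starts [10, 33, 44, 67, 85, 125, 184, 217, 230, 256, 267] → cuts [5, 17, 40, 51, 74, 92, 132, 191, 224, 237, 263]
  RvuIII (GCCCTGGT, off=5): starts [21, 53, 76, 93, 103, 112, 146, 154, 164, 173, 203] → cuts [26, 58, 81, 98, 108, 117, 151, 159, 169, 178, 208]

All cut coordinates (distinct, sorted): [5, 17, 26, 40, 51, 58, 74, 81, 92, 98, 108, 117, 132, 151, 159, 169, 178, 191, 208, 224, 237, 263]

Fragment lengths:
  5→17: 12 bp
  17→26: 9 bp
  26→40: 14 bp
  40→51: 11 bp
  51→58: 7 bp
  58→74: 16 bp
  74→81: 7 bp
  81→92: 11 bp
  92→98: 6 bp
  98→108: 10 bp
  108→117: 9 bp
  117→132: 15 bp
  132→151: 19 bp
  151→159: 8 bp
  159→169: 10 bp
  169→178: 9 bp
  178→191: 13 bp
  191→208: 17 bp
  208→224: 16 bp
  224→237: 13 bp
  237→263: 26 bp
  263→5 (wrap): 269-263+5 = 11 bp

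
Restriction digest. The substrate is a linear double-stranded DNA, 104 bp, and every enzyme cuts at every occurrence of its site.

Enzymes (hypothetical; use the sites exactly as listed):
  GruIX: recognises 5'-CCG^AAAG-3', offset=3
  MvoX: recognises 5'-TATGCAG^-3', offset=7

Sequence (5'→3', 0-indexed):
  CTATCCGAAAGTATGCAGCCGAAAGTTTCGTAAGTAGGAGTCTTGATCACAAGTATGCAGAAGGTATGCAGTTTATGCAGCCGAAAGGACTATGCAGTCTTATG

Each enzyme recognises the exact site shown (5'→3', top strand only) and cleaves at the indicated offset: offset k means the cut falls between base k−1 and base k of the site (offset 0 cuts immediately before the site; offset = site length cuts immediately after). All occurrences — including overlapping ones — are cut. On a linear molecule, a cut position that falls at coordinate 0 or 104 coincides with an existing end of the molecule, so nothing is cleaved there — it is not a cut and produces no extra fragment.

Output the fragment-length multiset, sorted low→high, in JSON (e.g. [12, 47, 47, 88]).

[3,3,7,7,9,11,11,14,39]

Site scan:
  GruIX (CCGAAAG, off=3): starts [4, 18, 80] → cuts [7, 21, 83]
  MvoX (TATGCAG, off=7): starts [11, 53, 64, 73, 90] → cuts [18, 60, 71, 80, 97]

Pooled cuts: [7, 18, 21, 60, 71, 80, 83, 97]

Fragment lengths:
  [0,7): 7 bp
  [7,18): 11 bp
  [18,21): 3 bp
  [21,60): 39 bp
  [60,71): 11 bp
  [71,80): 9 bp
  [80,83): 3 bp
  [83,97): 14 bp
  [97,104): 7 bp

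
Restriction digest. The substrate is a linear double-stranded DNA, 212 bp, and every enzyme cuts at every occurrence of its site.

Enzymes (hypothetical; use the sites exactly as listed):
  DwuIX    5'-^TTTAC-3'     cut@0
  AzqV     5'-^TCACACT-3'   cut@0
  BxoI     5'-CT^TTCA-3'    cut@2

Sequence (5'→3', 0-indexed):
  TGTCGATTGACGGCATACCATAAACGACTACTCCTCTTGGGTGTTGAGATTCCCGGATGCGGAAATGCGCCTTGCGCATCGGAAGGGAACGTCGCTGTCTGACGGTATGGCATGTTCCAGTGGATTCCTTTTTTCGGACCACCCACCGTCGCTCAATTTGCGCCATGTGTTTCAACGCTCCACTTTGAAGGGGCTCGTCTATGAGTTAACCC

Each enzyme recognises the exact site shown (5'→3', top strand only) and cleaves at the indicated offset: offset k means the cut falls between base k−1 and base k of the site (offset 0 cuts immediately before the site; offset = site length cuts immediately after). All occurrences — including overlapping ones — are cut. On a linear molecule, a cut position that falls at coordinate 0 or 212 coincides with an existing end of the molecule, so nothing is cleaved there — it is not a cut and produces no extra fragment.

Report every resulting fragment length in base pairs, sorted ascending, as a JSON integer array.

[212]

Scan for sites:
  DwuIX (TTTAC, off=0): no sites
  AzqV (TCACACT, off=0): no sites
  BxoI (CTTTCA, off=2): no sites

All cut coordinates (distinct, sorted): ∅

Fragments:
  no cuts → one linear fragment of 212 bp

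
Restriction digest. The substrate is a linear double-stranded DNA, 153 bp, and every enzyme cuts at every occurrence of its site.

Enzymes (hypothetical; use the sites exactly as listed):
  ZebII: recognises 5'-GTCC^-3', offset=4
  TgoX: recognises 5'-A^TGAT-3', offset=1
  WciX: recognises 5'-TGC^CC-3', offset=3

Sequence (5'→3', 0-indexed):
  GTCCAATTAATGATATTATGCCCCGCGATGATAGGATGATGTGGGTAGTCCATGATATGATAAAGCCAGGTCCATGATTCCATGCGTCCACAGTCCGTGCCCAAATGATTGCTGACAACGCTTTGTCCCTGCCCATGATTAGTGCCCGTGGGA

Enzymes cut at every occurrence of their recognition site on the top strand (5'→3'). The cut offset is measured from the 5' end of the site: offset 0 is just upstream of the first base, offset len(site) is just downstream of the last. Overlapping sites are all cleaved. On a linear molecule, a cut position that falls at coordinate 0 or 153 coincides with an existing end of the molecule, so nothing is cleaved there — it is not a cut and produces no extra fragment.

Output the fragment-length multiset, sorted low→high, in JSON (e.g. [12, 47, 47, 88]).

Per-enzyme occurrences:
  ZebII (GTCC, off=4): starts [0, 47, 69, 85, 92, 124] → cuts [4, 51, 73, 89, 96, 128]
  TgoX (ATGAT, off=1): starts [9, 27, 35, 51, 56, 73, 104, 134] → cuts [10, 28, 36, 52, 57, 74, 105, 135]
  WciX (TGCCC, off=3): starts [18, 97, 129, 142] → cuts [21, 100, 132, 145]

Pooled cuts: [4, 10, 21, 28, 36, 51, 52, 57, 73, 74, 89, 96, 100, 105, 128, 132, 135, 145]

Fragments:
  [0,4): 4 bp
  [4,10): 6 bp
  [10,21): 11 bp
  [21,28): 7 bp
  [28,36): 8 bp
  [36,51): 15 bp
  [51,52): 1 bp
  [52,57): 5 bp
  [57,73): 16 bp
  [73,74): 1 bp
  [74,89): 15 bp
  [89,96): 7 bp
  [96,100): 4 bp
  [100,105): 5 bp
  [105,128): 23 bp
  [128,132): 4 bp
  [132,135): 3 bp
  [135,145): 10 bp
  [145,153): 8 bp

[1,1,3,4,4,4,5,5,6,7,7,8,8,10,11,15,15,16,23]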